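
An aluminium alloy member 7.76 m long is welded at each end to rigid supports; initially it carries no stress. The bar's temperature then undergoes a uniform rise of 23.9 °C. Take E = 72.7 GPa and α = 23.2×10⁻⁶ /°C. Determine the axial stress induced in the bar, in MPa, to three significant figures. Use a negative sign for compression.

-40.3 MPa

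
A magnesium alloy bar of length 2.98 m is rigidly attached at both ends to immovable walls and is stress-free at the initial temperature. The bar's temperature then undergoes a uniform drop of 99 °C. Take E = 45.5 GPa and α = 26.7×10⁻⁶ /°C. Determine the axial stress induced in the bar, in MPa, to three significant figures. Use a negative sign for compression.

120 MPa

Free thermal expansion αLΔT = 26.7e-6 · 2980 · -99 = -7.877 mm.
The walls impose strain ε = −(-7.877)/2980 = 2.6433e-03; σ = Eε = 45500 · 2.6433e-03 = 120.3 MPa.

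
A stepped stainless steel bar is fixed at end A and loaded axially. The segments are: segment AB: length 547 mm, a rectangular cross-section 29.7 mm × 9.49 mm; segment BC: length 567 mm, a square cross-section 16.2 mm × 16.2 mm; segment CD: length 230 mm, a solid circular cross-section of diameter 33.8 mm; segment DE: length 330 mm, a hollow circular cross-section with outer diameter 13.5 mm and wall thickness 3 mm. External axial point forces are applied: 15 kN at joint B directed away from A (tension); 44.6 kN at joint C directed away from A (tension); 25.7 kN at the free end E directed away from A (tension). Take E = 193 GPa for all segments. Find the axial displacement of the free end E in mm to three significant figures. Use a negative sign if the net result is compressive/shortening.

2.12 mm

Internal axial forces (sectioning from the free end, tension +): N_DE = 25.7 kN, N_CD = 25.7 kN, N_BC = 70.3 kN, N_AB = 85.3 kN.
A_AB = 281.9 mm².
A_BC = 262.4 mm².
A_CD = 897.3 mm².
A_DE = 98.96 mm².
δ_AB = 85300·547/(281.9·193000) = 0.8577 mm
δ_BC = 70300·567/(262.4·193000) = 0.787 mm
δ_CD = 25700·230/(897.3·193000) = 0.03413 mm
δ_DE = 25700·330/(98.96·193000) = 0.444 mm
δ = Σδ_i = 2.123 mm.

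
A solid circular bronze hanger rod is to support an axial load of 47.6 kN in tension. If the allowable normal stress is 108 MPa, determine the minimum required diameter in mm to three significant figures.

23.7 mm

Required area A ≥ P/σ_allow = 47600/108 = 440.7 mm².
For a solid circular section, d ≥ √(4A/π) = 23.69 mm.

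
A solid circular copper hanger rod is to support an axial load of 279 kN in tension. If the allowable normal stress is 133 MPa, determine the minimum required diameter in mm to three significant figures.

51.7 mm

Required area A ≥ P/σ_allow = 279000/133 = 2098 mm².
For a solid circular section, d ≥ √(4A/π) = 51.68 mm.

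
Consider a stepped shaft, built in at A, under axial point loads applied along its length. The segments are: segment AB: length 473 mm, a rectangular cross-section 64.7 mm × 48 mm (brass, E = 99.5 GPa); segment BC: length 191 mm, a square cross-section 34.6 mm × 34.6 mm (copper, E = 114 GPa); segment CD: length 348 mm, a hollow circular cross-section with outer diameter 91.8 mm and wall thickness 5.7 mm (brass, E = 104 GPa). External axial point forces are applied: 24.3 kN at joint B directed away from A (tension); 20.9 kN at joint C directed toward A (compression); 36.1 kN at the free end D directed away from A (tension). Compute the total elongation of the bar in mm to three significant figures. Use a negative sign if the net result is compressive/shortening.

Internal axial forces (sectioning from the free end, tension +): N_CD = 36.1 kN, N_BC = 15.2 kN, N_AB = 39.5 kN.
A_AB = 3106 mm².
A_BC = 1197 mm².
A_CD = 1542 mm².
δ_AB = 39500·473/(3106·99500) = 0.06046 mm
δ_BC = 15200·191/(1197·114000) = 0.02127 mm
δ_CD = 36100·348/(1542·104000) = 0.07835 mm
δ = Σδ_i = 0.1601 mm.

0.160 mm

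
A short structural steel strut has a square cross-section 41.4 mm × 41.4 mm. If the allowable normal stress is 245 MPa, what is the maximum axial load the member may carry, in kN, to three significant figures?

420 kN

A = 1714 mm².
P_max = σ_allow · A = 245 · 1714 = 419900 N = 419.9 kN.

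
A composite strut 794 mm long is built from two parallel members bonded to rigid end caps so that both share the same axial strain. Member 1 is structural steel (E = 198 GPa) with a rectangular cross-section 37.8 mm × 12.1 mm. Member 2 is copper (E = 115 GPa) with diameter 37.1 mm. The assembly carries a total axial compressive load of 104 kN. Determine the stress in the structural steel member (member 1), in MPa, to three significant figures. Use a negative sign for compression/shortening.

-95.8 MPa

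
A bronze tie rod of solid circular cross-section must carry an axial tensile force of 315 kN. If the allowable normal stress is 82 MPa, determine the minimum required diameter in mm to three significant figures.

69.9 mm

Required area A ≥ P/σ_allow = 315000/82 = 3841 mm².
For a solid circular section, d ≥ √(4A/π) = 69.94 mm.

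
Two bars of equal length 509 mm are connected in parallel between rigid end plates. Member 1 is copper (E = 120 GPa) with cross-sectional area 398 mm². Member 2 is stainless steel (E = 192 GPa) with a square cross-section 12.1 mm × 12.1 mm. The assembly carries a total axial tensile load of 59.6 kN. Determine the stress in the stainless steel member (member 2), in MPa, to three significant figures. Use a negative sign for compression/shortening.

151 MPa

A_2 = 146.4 mm².
Equal strain + equilibrium ⇒ each member carries load in proportion to AE: A₁E₁ = 47760000 N, A₂E₂ = 28110000 N, ΣAE = 75870000 N.
σ₂ = P·E₂/ΣAE = 59600·192000/75870000 = 150.8 MPa.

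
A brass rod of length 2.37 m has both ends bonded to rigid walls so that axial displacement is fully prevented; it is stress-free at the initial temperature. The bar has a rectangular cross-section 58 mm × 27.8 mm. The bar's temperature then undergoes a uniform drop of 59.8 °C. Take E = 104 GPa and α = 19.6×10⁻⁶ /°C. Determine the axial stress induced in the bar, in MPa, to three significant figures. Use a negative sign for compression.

Free thermal expansion αLΔT = 19.6e-6 · 2370 · -59.8 = -2.778 mm.
The walls impose strain ε = −(-2.778)/2370 = 1.1721e-03; σ = Eε = 104000 · 1.1721e-03 = 121.9 MPa.

122 MPa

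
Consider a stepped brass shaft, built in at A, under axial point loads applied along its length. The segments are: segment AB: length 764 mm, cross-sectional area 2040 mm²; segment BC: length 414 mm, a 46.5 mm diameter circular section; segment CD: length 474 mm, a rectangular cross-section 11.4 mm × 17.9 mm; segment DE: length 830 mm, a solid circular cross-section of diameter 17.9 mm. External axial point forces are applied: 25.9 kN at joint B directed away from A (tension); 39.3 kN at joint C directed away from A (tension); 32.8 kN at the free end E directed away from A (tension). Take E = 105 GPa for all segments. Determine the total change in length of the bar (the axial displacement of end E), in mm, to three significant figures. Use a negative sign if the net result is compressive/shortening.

Internal axial forces (sectioning from the free end, tension +): N_DE = 32.8 kN, N_CD = 32.8 kN, N_BC = 72.1 kN, N_AB = 98 kN.
A_BC = 1698 mm².
A_CD = 204.1 mm².
A_DE = 251.6 mm².
δ_AB = 98000·764/(2040·105000) = 0.3495 mm
δ_BC = 72100·414/(1698·105000) = 0.1674 mm
δ_CD = 32800·474/(204.1·105000) = 0.7256 mm
δ_DE = 32800·830/(251.6·105000) = 1.03 mm
δ = Σδ_i = 2.273 mm.

2.27 mm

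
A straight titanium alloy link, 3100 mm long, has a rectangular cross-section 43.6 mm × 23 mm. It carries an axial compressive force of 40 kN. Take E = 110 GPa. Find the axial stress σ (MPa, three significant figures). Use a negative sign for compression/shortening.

-39.9 MPa

A = 1003 mm².
σ = N/A = -40000/1003 = -39.89 MPa.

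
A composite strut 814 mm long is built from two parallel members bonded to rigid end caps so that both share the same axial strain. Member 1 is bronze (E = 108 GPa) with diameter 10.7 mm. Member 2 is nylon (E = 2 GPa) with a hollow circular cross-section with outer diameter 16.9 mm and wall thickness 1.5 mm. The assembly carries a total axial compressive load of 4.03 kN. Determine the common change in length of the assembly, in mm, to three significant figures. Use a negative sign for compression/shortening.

-0.333 mm

A_1 = 89.92 mm².
A_2 = 72.57 mm².
Equal strain + equilibrium ⇒ each member carries load in proportion to AE: A₁E₁ = 9711000 N, A₂E₂ = 145100 N, ΣAE = 9857000 N.
δ = PL/ΣAE = -4030·814/9857000 = -0.3328 mm.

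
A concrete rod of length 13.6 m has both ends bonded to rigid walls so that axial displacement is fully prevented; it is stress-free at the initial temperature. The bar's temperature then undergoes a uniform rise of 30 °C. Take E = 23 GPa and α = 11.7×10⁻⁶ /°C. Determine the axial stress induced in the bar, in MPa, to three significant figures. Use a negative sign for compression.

-8.07 MPa

Free thermal expansion αLΔT = 11.7e-6 · 13600 · 30 = 4.774 mm.
The walls impose strain ε = −(4.774)/13600 = -3.5100e-04; σ = Eε = 23000 · -3.5100e-04 = -8.073 MPa.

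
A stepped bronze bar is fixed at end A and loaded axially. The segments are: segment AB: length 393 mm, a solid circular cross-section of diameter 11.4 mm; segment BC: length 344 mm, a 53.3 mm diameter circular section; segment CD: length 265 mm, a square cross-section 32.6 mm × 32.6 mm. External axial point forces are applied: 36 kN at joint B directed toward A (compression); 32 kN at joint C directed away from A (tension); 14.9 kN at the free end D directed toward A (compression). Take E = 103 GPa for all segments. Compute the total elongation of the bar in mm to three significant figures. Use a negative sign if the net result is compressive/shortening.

-0.717 mm

Internal axial forces (sectioning from the free end, tension +): N_CD = -14.9 kN, N_BC = 17.1 kN, N_AB = -18.9 kN.
A_AB = 102.1 mm².
A_BC = 2231 mm².
A_CD = 1063 mm².
δ_AB = -18900·393/(102.1·103000) = -0.7065 mm
δ_BC = 17100·344/(2231·103000) = 0.0256 mm
δ_CD = -14900·265/(1063·103000) = -0.03607 mm
δ = Σδ_i = -0.717 mm.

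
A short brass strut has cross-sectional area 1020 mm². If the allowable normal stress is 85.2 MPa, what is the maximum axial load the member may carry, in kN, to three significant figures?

86.9 kN

P_max = σ_allow · A = 85.2 · 1020 = 86900 N = 86.9 kN.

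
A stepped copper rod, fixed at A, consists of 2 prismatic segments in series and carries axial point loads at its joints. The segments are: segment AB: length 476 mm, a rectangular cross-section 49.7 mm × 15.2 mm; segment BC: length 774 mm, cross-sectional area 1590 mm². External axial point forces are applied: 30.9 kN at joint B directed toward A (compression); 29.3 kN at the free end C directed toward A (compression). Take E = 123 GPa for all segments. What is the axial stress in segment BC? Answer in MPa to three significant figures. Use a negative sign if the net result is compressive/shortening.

-18.4 MPa

Internal axial forces (sectioning from the free end, tension +): N_BC = -29.3 kN, N_AB = -60.2 kN.
σ_BC = N_BC/A_BC = -29300/1590 = -18.43 MPa.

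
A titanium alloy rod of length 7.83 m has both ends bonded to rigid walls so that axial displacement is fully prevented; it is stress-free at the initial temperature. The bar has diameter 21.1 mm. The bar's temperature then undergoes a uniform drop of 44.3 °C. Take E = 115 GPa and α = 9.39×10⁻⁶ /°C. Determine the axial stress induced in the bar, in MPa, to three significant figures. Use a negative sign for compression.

Free thermal expansion αLΔT = 9.39e-6 · 7830 · -44.3 = -3.257 mm.
The walls impose strain ε = −(-3.257)/7830 = 4.1598e-04; σ = Eε = 115000 · 4.1598e-04 = 47.84 MPa.

47.8 MPa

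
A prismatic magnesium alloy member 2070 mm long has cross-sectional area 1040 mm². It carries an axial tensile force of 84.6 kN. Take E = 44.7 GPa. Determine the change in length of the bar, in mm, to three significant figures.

3.77 mm

δ_mech = NL/(AE) = 84600·2070/(1040·44700) = 3.767 mm.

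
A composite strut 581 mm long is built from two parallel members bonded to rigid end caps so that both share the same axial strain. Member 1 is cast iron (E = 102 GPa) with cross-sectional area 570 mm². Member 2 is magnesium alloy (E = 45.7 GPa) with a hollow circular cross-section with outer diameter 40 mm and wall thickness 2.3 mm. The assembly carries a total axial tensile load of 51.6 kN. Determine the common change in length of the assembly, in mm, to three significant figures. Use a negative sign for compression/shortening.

A_2 = 272.4 mm².
Equal strain + equilibrium ⇒ each member carries load in proportion to AE: A₁E₁ = 58140000 N, A₂E₂ = 12450000 N, ΣAE = 70590000 N.
δ = PL/ΣAE = 51600·581/70590000 = 0.4247 mm.

0.425 mm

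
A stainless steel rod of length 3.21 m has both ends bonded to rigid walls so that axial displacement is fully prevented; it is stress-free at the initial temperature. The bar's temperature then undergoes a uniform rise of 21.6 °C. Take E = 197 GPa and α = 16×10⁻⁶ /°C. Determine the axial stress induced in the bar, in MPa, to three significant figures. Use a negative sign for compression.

Free thermal expansion αLΔT = 16e-6 · 3210 · 21.6 = 1.109 mm.
The walls impose strain ε = −(1.109)/3210 = -3.4560e-04; σ = Eε = 197000 · -3.4560e-04 = -68.08 MPa.

-68.1 MPa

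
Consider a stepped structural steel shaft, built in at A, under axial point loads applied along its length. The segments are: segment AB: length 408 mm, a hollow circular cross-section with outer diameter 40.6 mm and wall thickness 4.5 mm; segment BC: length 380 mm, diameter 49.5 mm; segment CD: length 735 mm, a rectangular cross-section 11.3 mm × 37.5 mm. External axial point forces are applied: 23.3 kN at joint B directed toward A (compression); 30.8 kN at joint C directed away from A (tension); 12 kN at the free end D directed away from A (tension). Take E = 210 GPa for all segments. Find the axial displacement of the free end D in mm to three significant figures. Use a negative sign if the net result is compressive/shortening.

0.214 mm

Internal axial forces (sectioning from the free end, tension +): N_CD = 12 kN, N_BC = 42.8 kN, N_AB = 19.5 kN.
A_AB = 510.4 mm².
A_BC = 1924 mm².
A_CD = 423.8 mm².
δ_AB = 19500·408/(510.4·210000) = 0.07423 mm
δ_BC = 42800·380/(1924·210000) = 0.04024 mm
δ_CD = 12000·735/(423.8·210000) = 0.09912 mm
δ = Σδ_i = 0.2136 mm.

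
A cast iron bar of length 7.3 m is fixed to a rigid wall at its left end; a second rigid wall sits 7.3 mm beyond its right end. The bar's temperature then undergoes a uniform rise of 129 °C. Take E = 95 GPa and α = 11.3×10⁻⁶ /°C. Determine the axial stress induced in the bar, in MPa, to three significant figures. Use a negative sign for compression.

-43.5 MPa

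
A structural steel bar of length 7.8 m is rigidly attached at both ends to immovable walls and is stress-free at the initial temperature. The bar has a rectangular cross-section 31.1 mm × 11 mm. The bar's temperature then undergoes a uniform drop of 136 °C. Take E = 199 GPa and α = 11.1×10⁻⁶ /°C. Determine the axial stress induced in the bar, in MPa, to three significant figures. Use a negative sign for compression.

300 MPa

Free thermal expansion αLΔT = 11.1e-6 · 7800 · -136 = -11.77 mm.
The walls impose strain ε = −(-11.77)/7800 = 1.5096e-03; σ = Eε = 199000 · 1.5096e-03 = 300.4 MPa.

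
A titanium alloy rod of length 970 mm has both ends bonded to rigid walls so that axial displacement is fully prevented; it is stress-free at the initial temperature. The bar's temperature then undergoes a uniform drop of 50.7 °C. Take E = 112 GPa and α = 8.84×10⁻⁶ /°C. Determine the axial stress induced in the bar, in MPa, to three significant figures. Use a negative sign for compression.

Free thermal expansion αLΔT = 8.84e-6 · 970 · -50.7 = -0.4347 mm.
The walls impose strain ε = −(-0.4347)/970 = 4.4819e-04; σ = Eε = 112000 · 4.4819e-04 = 50.2 MPa.

50.2 MPa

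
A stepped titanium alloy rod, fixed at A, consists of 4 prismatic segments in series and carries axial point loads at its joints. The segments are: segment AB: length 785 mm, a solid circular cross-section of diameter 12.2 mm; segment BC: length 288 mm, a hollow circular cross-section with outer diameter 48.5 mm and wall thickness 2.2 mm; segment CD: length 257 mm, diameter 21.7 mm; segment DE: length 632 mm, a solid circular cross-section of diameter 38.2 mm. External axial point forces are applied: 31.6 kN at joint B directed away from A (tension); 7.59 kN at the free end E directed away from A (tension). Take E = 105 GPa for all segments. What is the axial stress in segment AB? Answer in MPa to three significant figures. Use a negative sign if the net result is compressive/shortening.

Internal axial forces (sectioning from the free end, tension +): N_DE = 7.59 kN, N_CD = 7.59 kN, N_BC = 7.59 kN, N_AB = 39.19 kN.
A_AB = 116.9 mm².
σ_AB = N_AB/A_AB = 39190/116.9 = 335.2 MPa.

335 MPa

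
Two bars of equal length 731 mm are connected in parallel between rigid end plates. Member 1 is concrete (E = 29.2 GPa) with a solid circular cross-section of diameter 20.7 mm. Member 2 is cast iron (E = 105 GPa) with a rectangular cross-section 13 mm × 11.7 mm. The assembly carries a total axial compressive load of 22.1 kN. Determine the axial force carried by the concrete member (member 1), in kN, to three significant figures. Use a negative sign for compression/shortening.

A_1 = 336.5 mm².
A_2 = 152.1 mm².
Equal strain + equilibrium ⇒ each member carries load in proportion to AE: A₁E₁ = 9827000 N, A₂E₂ = 15970000 N, ΣAE = 25800000 N.
F₁ = P·A₁E₁/ΣAE = -22100·9827000/25800000 = -8418 N.

-8.42 kN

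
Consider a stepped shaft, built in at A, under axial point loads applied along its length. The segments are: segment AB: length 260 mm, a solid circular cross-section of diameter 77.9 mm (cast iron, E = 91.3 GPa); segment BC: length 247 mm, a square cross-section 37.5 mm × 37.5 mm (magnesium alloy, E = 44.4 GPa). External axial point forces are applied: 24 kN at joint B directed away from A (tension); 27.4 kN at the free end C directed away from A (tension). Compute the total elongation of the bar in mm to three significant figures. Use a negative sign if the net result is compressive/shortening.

0.139 mm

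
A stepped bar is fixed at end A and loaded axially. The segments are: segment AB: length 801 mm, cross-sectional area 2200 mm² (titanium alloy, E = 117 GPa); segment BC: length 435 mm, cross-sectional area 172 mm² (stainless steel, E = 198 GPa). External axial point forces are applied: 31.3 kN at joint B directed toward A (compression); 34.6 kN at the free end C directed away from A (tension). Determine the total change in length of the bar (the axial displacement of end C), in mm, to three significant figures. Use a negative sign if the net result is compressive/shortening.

Internal axial forces (sectioning from the free end, tension +): N_BC = 34.6 kN, N_AB = 3.3 kN.
δ_AB = 3300·801/(2200·117000) = 0.01027 mm
δ_BC = 34600·435/(172·198000) = 0.4419 mm
δ = Σδ_i = 0.4522 mm.

0.452 mm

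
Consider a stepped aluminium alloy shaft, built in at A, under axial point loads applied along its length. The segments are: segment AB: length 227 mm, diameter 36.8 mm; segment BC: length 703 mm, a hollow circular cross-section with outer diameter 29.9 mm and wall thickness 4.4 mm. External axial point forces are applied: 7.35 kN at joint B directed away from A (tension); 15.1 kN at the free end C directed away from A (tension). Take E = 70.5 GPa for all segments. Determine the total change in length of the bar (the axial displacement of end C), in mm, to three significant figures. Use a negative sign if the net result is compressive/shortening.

Internal axial forces (sectioning from the free end, tension +): N_BC = 15.1 kN, N_AB = 22.45 kN.
A_AB = 1064 mm².
A_BC = 352.5 mm².
δ_AB = 22450·227/(1064·70500) = 0.06796 mm
δ_BC = 15100·703/(352.5·70500) = 0.4272 mm
δ = Σδ_i = 0.4951 mm.

0.495 mm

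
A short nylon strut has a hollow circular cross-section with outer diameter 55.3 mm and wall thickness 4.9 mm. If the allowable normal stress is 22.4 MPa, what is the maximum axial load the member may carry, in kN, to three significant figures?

17.4 kN

A = 775.8 mm².
P_max = σ_allow · A = 22.4 · 775.8 = 17380 N = 17.38 kN.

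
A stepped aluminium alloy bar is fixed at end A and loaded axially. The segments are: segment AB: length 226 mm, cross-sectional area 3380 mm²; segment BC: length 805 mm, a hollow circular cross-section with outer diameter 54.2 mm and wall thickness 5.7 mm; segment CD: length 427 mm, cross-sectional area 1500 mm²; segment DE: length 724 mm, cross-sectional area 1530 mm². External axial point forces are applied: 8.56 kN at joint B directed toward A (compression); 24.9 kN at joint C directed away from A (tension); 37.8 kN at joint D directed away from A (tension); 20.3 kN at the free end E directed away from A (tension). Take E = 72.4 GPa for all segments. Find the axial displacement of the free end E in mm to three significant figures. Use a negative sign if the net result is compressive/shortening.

1.49 mm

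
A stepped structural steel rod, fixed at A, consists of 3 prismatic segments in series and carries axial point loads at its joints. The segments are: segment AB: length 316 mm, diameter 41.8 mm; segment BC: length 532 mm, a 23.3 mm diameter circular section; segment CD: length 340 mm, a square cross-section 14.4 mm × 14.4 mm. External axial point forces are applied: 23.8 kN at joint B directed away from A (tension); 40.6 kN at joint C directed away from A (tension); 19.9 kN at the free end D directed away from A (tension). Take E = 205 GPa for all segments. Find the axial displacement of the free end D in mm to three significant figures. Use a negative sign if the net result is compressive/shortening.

0.622 mm

Internal axial forces (sectioning from the free end, tension +): N_CD = 19.9 kN, N_BC = 60.5 kN, N_AB = 84.3 kN.
A_AB = 1372 mm².
A_BC = 426.4 mm².
A_CD = 207.4 mm².
δ_AB = 84300·316/(1372·205000) = 0.09469 mm
δ_BC = 60500·532/(426.4·205000) = 0.3682 mm
δ_CD = 19900·340/(207.4·205000) = 0.1592 mm
δ = Σδ_i = 0.6221 mm.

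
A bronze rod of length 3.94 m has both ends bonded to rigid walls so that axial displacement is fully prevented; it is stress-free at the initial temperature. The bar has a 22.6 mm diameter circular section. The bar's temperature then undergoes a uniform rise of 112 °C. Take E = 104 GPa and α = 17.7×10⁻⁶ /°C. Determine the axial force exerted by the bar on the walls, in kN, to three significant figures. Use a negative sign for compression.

-82.7 kN

Free thermal expansion αLΔT = 17.7e-6 · 3940 · 112 = 7.811 mm.
The walls impose strain ε = −(7.811)/3940 = -1.9824e-03; σ = Eε = 104000 · -1.9824e-03 = -206.2 MPa.
Wall reaction R = σ·A = -206.2·401.1 = -82700 N = -82.7 kN.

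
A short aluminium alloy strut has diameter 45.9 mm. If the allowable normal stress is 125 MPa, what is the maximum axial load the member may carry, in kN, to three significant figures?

207 kN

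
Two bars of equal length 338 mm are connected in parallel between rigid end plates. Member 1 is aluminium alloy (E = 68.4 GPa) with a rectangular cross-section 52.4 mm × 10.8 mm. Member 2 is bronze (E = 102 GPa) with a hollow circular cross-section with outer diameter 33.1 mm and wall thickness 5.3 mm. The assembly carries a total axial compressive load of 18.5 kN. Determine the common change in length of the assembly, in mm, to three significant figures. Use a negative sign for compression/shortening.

-0.0728 mm

A_1 = 565.9 mm².
A_2 = 462.9 mm².
Equal strain + equilibrium ⇒ each member carries load in proportion to AE: A₁E₁ = 38710000 N, A₂E₂ = 47210000 N, ΣAE = 85920000 N.
δ = PL/ΣAE = -18500·338/85920000 = -0.07277 mm.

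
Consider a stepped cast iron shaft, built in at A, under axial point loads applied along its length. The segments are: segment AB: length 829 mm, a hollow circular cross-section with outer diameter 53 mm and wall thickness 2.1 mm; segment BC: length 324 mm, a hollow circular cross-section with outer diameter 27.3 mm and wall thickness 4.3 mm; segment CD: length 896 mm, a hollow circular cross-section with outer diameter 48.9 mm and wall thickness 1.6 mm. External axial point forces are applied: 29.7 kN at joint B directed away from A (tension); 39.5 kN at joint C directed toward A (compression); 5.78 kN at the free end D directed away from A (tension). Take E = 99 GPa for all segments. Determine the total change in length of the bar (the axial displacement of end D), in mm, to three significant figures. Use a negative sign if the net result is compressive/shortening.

Internal axial forces (sectioning from the free end, tension +): N_CD = 5.78 kN, N_BC = -33.72 kN, N_AB = -4.02 kN.
A_AB = 335.8 mm².
A_BC = 310.7 mm².
A_CD = 237.8 mm².
δ_AB = -4020·829/(335.8·99000) = -0.1002 mm
δ_BC = -33720·324/(310.7·99000) = -0.3552 mm
δ_CD = 5780·896/(237.8·99000) = 0.22 mm
δ = Σδ_i = -0.2354 mm.

-0.235 mm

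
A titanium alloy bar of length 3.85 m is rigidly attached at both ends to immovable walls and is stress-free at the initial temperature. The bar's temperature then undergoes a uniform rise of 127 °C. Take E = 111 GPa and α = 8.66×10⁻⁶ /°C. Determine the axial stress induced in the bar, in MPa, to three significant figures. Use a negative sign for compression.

-122 MPa

Free thermal expansion αLΔT = 8.66e-6 · 3850 · 127 = 4.234 mm.
The walls impose strain ε = −(4.234)/3850 = -1.0998e-03; σ = Eε = 111000 · -1.0998e-03 = -122.1 MPa.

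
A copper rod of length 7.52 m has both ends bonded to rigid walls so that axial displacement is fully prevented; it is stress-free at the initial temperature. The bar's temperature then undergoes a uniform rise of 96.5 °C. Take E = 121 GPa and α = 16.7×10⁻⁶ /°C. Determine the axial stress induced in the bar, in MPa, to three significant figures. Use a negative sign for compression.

-195 MPa

Free thermal expansion αLΔT = 16.7e-6 · 7520 · 96.5 = 12.12 mm.
The walls impose strain ε = −(12.12)/7520 = -1.6115e-03; σ = Eε = 121000 · -1.6115e-03 = -195 MPa.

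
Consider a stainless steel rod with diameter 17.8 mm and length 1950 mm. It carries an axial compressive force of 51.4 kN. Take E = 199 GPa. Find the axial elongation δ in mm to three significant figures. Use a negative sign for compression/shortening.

-2.02 mm

A = 248.8 mm².
δ_mech = NL/(AE) = -51400·1950/(248.8·199000) = -2.024 mm.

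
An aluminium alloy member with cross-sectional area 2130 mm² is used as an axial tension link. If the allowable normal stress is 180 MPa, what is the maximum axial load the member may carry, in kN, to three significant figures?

383 kN

P_max = σ_allow · A = 180 · 2130 = 383400 N = 383.4 kN.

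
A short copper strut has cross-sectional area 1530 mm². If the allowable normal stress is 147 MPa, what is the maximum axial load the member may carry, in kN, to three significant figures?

P_max = σ_allow · A = 147 · 1530 = 224900 N = 224.9 kN.

225 kN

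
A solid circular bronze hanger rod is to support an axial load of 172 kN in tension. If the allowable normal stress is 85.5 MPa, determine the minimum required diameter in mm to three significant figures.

Required area A ≥ P/σ_allow = 172000/85.5 = 2012 mm².
For a solid circular section, d ≥ √(4A/π) = 50.61 mm.

50.6 mm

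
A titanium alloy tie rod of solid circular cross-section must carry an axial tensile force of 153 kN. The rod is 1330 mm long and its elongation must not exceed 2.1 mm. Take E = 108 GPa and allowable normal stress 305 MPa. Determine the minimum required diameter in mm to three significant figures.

33.8 mm

Required area A ≥ P/σ_allow = 153000/305 = 501.6 mm².
For a solid circular section, d ≥ √(4A/π) = 25.27 mm.
Elongation limit: A ≥ PL/(Eδ_allow) = 153000·1330/(108000·2.1) = 897.2 mm² ⇒ d ≥ 33.8 mm.
The elongation limit governs.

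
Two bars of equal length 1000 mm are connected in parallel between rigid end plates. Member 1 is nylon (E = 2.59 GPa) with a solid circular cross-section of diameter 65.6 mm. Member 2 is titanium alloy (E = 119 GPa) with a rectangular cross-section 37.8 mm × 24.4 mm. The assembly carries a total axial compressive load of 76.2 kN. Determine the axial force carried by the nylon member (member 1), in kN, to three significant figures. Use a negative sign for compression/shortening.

A_1 = 3380 mm².
A_2 = 922.3 mm².
Equal strain + equilibrium ⇒ each member carries load in proportion to AE: A₁E₁ = 8754000 N, A₂E₂ = 109800000 N, ΣAE = 118500000 N.
F₁ = P·A₁E₁/ΣAE = -76200·8754000/118500000 = -5629 N.

-5.63 kN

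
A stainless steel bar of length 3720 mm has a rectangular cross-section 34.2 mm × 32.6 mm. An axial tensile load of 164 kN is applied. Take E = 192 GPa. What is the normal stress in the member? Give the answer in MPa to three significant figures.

147 MPa

A = 1115 mm².
σ = N/A = 164000/1115 = 147.1 MPa.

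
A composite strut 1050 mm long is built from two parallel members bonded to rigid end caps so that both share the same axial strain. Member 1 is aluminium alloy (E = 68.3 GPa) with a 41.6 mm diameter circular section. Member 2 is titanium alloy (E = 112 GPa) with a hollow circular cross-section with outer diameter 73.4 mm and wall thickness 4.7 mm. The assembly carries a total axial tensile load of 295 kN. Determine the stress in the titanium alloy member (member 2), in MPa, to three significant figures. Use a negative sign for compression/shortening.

160 MPa

A_1 = 1359 mm².
A_2 = 1014 mm².
Equal strain + equilibrium ⇒ each member carries load in proportion to AE: A₁E₁ = 92830000 N, A₂E₂ = 113600000 N, ΣAE = 206400000 N.
σ₂ = P·E₂/ΣAE = 295000·112000/206400000 = 160 MPa.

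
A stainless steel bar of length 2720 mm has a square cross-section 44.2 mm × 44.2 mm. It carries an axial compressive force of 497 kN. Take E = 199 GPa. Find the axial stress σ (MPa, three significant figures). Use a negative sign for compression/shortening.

A = 1954 mm².
σ = N/A = -497000/1954 = -254.4 MPa.

-254 MPa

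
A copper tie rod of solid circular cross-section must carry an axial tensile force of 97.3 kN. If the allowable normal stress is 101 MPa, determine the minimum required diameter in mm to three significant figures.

35.0 mm

Required area A ≥ P/σ_allow = 97300/101 = 963.4 mm².
For a solid circular section, d ≥ √(4A/π) = 35.02 mm.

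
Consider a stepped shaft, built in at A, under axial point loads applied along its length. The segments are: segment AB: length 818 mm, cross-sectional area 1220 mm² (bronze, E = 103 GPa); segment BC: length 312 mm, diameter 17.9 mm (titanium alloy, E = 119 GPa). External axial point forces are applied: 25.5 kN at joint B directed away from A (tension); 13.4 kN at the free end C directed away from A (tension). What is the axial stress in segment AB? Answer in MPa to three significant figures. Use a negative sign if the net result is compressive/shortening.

31.9 MPa

Internal axial forces (sectioning from the free end, tension +): N_BC = 13.4 kN, N_AB = 38.9 kN.
σ_AB = N_AB/A_AB = 38900/1220 = 31.89 MPa.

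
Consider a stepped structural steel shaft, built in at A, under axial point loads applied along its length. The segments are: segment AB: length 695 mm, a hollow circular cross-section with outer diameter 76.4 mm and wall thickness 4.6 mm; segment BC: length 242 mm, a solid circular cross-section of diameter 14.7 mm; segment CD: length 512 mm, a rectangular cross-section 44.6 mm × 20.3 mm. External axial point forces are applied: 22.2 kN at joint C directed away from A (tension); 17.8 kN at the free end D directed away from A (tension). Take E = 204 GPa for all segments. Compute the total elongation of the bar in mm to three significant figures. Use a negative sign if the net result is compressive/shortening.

Internal axial forces (sectioning from the free end, tension +): N_CD = 17.8 kN, N_BC = 40 kN, N_AB = 40 kN.
A_AB = 1038 mm².
A_BC = 169.7 mm².
A_CD = 905.4 mm².
δ_AB = 40000·695/(1038·204000) = 0.1313 mm
δ_BC = 40000·242/(169.7·204000) = 0.2796 mm
δ_CD = 17800·512/(905.4·204000) = 0.04934 mm
δ = Σδ_i = 0.4603 mm.

0.460 mm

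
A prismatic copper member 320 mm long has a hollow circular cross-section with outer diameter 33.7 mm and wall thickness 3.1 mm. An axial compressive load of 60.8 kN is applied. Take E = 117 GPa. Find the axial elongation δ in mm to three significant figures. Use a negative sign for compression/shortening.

-0.558 mm

A = 298 mm².
δ_mech = NL/(AE) = -60800·320/(298·117000) = -0.558 mm.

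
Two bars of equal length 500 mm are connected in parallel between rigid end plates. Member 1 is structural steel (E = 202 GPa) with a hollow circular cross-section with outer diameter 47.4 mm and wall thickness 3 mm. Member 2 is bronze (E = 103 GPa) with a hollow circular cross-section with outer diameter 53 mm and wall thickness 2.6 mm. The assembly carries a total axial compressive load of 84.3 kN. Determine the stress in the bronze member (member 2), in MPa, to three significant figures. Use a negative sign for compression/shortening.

-68.4 MPa

A_1 = 418.5 mm².
A_2 = 411.7 mm².
Equal strain + equilibrium ⇒ each member carries load in proportion to AE: A₁E₁ = 84530000 N, A₂E₂ = 42400000 N, ΣAE = 126900000 N.
σ₂ = P·E₂/ΣAE = -84300·103000/126900000 = -68.41 MPa.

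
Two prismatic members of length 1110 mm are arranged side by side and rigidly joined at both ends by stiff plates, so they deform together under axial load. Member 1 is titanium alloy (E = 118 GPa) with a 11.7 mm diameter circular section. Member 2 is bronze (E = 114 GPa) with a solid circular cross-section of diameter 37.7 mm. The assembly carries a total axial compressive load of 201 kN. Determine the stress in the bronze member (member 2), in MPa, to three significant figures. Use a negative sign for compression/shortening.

A_1 = 107.5 mm².
A_2 = 1116 mm².
Equal strain + equilibrium ⇒ each member carries load in proportion to AE: A₁E₁ = 12690000 N, A₂E₂ = 127300000 N, ΣAE = 139900000 N.
σ₂ = P·E₂/ΣAE = -201000·114000/139900000 = -163.7 MPa.

-164 MPa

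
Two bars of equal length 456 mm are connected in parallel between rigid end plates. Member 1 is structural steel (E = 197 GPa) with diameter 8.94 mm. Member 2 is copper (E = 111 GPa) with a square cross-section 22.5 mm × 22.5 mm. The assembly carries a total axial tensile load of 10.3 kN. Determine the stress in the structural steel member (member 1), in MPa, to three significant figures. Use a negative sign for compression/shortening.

29.6 MPa

A_1 = 62.77 mm².
A_2 = 506.2 mm².
Equal strain + equilibrium ⇒ each member carries load in proportion to AE: A₁E₁ = 12370000 N, A₂E₂ = 56190000 N, ΣAE = 68560000 N.
σ₁ = P·E₁/ΣAE = 10300·197000/68560000 = 29.6 MPa.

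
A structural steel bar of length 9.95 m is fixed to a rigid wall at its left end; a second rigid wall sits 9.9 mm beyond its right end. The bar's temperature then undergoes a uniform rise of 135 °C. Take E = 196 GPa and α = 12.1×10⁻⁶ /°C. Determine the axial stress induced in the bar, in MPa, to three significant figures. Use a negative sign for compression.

-125 MPa

Free thermal expansion αLΔT = 12.1e-6 · 9950 · 135 = 16.25 mm.
The walls engage after the gap closes; constrained expansion = 16.25 − 9.9 = 6.353 mm.
The walls impose strain ε = −(6.353)/9950 = -6.3853e-04; σ = Eε = 196000 · -6.3853e-04 = -125.2 MPa.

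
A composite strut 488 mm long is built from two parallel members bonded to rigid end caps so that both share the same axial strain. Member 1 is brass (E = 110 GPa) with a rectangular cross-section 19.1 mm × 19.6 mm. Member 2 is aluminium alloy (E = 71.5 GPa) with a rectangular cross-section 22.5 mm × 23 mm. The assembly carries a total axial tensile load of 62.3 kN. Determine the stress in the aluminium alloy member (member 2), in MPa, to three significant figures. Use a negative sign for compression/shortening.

57.0 MPa

A_1 = 374.4 mm².
A_2 = 517.5 mm².
Equal strain + equilibrium ⇒ each member carries load in proportion to AE: A₁E₁ = 41180000 N, A₂E₂ = 37000000 N, ΣAE = 78180000 N.
σ₂ = P·E₂/ΣAE = 62300·71500/78180000 = 56.98 MPa.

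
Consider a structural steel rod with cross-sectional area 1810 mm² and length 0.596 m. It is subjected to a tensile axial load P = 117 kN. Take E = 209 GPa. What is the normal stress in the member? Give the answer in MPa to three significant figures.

64.6 MPa

σ = N/A = 117000/1810 = 64.64 MPa.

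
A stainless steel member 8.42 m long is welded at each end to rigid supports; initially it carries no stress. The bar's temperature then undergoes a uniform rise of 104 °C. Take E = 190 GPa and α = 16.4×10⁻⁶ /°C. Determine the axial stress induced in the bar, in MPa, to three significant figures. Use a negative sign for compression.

-324 MPa

Free thermal expansion αLΔT = 16.4e-6 · 8420 · 104 = 14.36 mm.
The walls impose strain ε = −(14.36)/8420 = -1.7056e-03; σ = Eε = 190000 · -1.7056e-03 = -324.1 MPa.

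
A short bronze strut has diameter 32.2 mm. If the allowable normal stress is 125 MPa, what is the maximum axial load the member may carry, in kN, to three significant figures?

102 kN

A = 814.3 mm².
P_max = σ_allow · A = 125 · 814.3 = 101800 N = 101.8 kN.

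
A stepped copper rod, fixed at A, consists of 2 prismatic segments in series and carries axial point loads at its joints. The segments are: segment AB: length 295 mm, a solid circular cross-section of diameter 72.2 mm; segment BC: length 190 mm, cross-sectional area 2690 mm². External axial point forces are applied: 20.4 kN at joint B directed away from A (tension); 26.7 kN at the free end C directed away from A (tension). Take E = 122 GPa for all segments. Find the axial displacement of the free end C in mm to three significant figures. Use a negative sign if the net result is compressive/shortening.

0.0433 mm

Internal axial forces (sectioning from the free end, tension +): N_BC = 26.7 kN, N_AB = 47.1 kN.
A_AB = 4094 mm².
δ_AB = 47100·295/(4094·122000) = 0.02782 mm
δ_BC = 26700·190/(2690·122000) = 0.01546 mm
δ = Σδ_i = 0.04328 mm.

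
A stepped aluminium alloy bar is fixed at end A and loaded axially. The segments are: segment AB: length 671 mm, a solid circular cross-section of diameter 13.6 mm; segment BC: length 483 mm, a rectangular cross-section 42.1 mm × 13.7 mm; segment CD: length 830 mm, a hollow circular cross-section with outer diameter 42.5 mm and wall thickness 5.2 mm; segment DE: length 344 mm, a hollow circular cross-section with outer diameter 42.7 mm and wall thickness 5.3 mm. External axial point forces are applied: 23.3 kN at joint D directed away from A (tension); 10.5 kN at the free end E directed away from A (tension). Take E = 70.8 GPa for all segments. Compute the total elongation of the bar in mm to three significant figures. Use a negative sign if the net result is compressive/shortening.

3.34 mm

Internal axial forces (sectioning from the free end, tension +): N_DE = 10.5 kN, N_CD = 33.8 kN, N_BC = 33.8 kN, N_AB = 33.8 kN.
A_AB = 145.3 mm².
A_BC = 576.8 mm².
A_CD = 609.3 mm².
A_DE = 622.7 mm².
δ_AB = 33800·671/(145.3·70800) = 2.205 mm
δ_BC = 33800·483/(576.8·70800) = 0.3998 mm
δ_CD = 33800·830/(609.3·70800) = 0.6503 mm
δ_DE = 10500·344/(622.7·70800) = 0.08193 mm
δ = Σδ_i = 3.337 mm.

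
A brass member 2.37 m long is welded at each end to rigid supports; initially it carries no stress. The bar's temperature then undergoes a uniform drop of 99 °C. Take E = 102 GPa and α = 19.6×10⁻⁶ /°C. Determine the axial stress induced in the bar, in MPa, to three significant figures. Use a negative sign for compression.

198 MPa

Free thermal expansion αLΔT = 19.6e-6 · 2370 · -99 = -4.599 mm.
The walls impose strain ε = −(-4.599)/2370 = 1.9404e-03; σ = Eε = 102000 · 1.9404e-03 = 197.9 MPa.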